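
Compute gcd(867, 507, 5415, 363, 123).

gcd(867, 507): 867 = 1·507 + 360; 507 = 1·360 + 147; 360 = 2·147 + 66; 147 = 2·66 + 15; 66 = 4·15 + 6; 15 = 2·6 + 3; 6 = 2·3 + 0 → 3
gcd(3, 5415): 5415 = 1805·3 + 0 → 3
gcd(3, 363): 363 = 121·3 + 0 → 3
gcd(3, 123): 123 = 41·3 + 0 → 3

3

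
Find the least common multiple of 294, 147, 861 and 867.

294 = 2 · 3 · 7²; 147 = 3 · 7²; 861 = 3 · 7 · 41; 867 = 3 · 17²
lcm takes max exponent of each prime: 2 · 3 · 7² · 17² · 41 = 3483606

3483606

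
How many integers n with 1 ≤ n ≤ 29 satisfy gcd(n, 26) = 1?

Prime factors of 26: 2, 13. Count integers ≤ 29 divisible by none of them.
By inclusion–exclusion: 29 − ⌊29/2⌋ − ⌊29/13⌋ + ⌊29/26⌋ = 14.

14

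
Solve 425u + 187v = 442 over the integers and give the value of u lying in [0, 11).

5

Euclid: 425 = 2·187 + 51; 187 = 3·51 + 34; 51 = 1·34 + 17; 34 = 2·17 + 0 → gcd = 17; 442 = 17·26.
Back-substitution yields 425·(4) + 187·(-9) = 17, so one solution is u = 4·26 = 104, v = -9·26 = -234.
Solutions in u differ by 187/17 = 11; the one in [0, 11) is 104 mod 11 = 5.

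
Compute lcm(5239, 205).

5239 = 13² · 31; 205 = 5 · 41
max exponents: 5 · 13² · 31 · 41 = 1073995

1073995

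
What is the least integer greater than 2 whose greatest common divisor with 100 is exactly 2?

6

Multiples of 2 above 2: 2·2, 2·3, … . Need the cofactor coprime to 100/2 = 50.
Checking s = 2, 3, … the first with gcd(s, 50) = 1 is s = 3, giving 6.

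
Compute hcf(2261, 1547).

119

2261 = 7 · 17 · 19
1547 = 7 · 13 · 17
Common: 7 · 17 = 119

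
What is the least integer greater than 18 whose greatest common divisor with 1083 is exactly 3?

21

gcd(a, 1083) = 3 forces 3 | a; write a = 3s. Then gcd(3s, 3·361) = 3·gcd(s, 361), so need gcd(s, 361) = 1.
3s > 18 gives s ≥ 7. The least s ≥ 7 coprime to 361 is 7, so a = 3·7 = 21.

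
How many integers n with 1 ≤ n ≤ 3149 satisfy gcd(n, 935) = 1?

2156

Prime factors of 935: 5, 11, 17. Count integers ≤ 3149 divisible by none of them.
By inclusion–exclusion: 3149 − ⌊3149/5⌋ − ⌊3149/11⌋ − ⌊3149/17⌋ + ⌊3149/55⌋ + ⌊3149/85⌋ + ⌊3149/187⌋ − ⌊3149/935⌋ = 2156.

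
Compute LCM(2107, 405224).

gcd first: 405224 = 192·2107 + 680; 2107 = 3·680 + 67; 680 = 10·67 + 10; 67 = 6·10 + 7; 10 = 1·7 + 3; 7 = 2·3 + 1; 3 = 3·1 + 0 → gcd = 1
lcm = 2107·405224/gcd = 853806968/1 = 853806968

853806968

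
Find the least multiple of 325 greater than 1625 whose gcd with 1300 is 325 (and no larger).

2275

1300 = 325·4. Any a with gcd(a, 1300) = 325 is a multiple of 325, say 325s, with s coprime to 4.
Need s > 1625/325, so s ≥ 6. First s ≥ 6 with gcd(s, 4) = 1 is s = 7. Thus a = 325·7 = 2275.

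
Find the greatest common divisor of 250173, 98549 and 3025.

250173 = 3² · 7 · 11 · 19²; 98549 = 11 · 17² · 31; 3025 = 5² · 11²
gcd takes min exponent of each prime: 11 = 11

11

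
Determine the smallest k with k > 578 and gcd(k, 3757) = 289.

Multiples of 289 above 578: 289·3, 289·4, … . Need the cofactor coprime to 3757/289 = 13.
Checking s = 3, 4, … the first with gcd(s, 13) = 1 is s = 3, giving 867.

867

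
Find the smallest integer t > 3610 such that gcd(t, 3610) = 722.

gcd(t, 3610) = 722 forces 722 | t; write t = 722s. Then gcd(722s, 722·5) = 722·gcd(s, 5), so need gcd(s, 5) = 1.
722s > 3610 gives s ≥ 6. The least s ≥ 6 coprime to 5 is 6, so t = 722·6 = 4332.

4332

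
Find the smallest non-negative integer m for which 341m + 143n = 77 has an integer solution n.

Euclid: 341 = 2·143 + 55; 143 = 2·55 + 33; 55 = 1·33 + 22; 33 = 1·22 + 11; 22 = 2·11 + 0 → gcd = 11; 77 = 11·7.
Back-substitution yields 341·(-5) + 143·(12) = 11, so one solution is m = -5·7 = -35, n = 12·7 = 84.
Solutions in m differ by 143/11 = 13; the one in [0, 13) is -35 mod 13 = 4.

4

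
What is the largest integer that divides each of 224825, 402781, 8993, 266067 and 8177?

17

gcd(224825, 402781): 402781 = 1·224825 + 177956; 224825 = 1·177956 + 46869; 177956 = 3·46869 + 37349; 46869 = 1·37349 + 9520; 37349 = 3·9520 + 8789; 9520 = 1·8789 + 731; 8789 = 12·731 + 17; 731 = 43·17 + 0 → 17
gcd(17, 8993): 8993 = 529·17 + 0 → 17
gcd(17, 266067): 266067 = 15651·17 + 0 → 17
gcd(17, 8177): 8177 = 481·17 + 0 → 17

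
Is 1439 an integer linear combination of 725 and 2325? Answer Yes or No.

No

gcd(725, 2325): 2325 = 3·725 + 150; 725 = 4·150 + 125; 150 = 1·125 + 25; 125 = 5·25 + 0 → 25
25 does not divide 1439, so a solution does not exist.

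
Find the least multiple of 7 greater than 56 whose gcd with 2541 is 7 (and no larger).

gcd(k, 2541) = 7 forces 7 | k; write k = 7s. Then gcd(7s, 7·363) = 7·gcd(s, 363), so need gcd(s, 363) = 1.
7s > 56 gives s ≥ 9. The least s ≥ 9 coprime to 363 is 10, so k = 7·10 = 70.

70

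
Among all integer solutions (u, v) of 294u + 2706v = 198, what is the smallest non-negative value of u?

gcd(294, 2706) = 6 (Euclid: 2706 = 9·294 + 60; 294 = 4·60 + 54; 60 = 1·54 + 6; 54 = 9·6 + 0), and 6 | 198.
Extended Euclid: 294·(-46) + 2706·(5) = 6. Scale by 33: u₀ = -1518.
General solution u = u₀ + 451t; reducing mod 451 gives u = 286 (and v = -31).

286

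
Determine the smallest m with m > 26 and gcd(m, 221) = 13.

gcd(m, 221) = 13 forces 13 | m; write m = 13s. Then gcd(13s, 13·17) = 13·gcd(s, 17), so need gcd(s, 17) = 1.
13s > 26 gives s ≥ 3. The least s ≥ 3 coprime to 17 is 3, so m = 13·3 = 39.

39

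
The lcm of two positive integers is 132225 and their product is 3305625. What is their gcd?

25

From gcd × lcm = ab: gcd = 3305625 / 132225 = 25.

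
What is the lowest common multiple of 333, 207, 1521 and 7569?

1088566011

333 = 3² · 37; 207 = 3² · 23; 1521 = 3² · 13²; 7569 = 3² · 29²
lcm takes max exponent of each prime: 3² · 13² · 23 · 29² · 37 = 1088566011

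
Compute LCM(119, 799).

5593

119 = 7 · 17; 799 = 17 · 47
max exponents: 7 · 17 · 47 = 5593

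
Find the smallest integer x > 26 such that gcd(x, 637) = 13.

39

gcd(x, 637) = 13 forces 13 | x; write x = 13s. Then gcd(13s, 13·49) = 13·gcd(s, 49), so need gcd(s, 49) = 1.
13s > 26 gives s ≥ 3. The least s ≥ 3 coprime to 49 is 3, so x = 13·3 = 39.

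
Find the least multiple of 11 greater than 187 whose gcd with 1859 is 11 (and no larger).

198

gcd(a, 1859) = 11 forces 11 | a; write a = 11s. Then gcd(11s, 11·169) = 11·gcd(s, 169), so need gcd(s, 169) = 1.
11s > 187 gives s ≥ 18. The least s ≥ 18 coprime to 169 is 18, so a = 11·18 = 198.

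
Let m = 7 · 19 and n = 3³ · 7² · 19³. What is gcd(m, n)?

min exponent per shared prime: 7 · 19 = 133

133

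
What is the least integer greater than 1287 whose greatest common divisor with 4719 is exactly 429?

gcd(m, 4719) = 429 forces 429 | m; write m = 429s. Then gcd(429s, 429·11) = 429·gcd(s, 11), so need gcd(s, 11) = 1.
429s > 1287 gives s ≥ 4. The least s ≥ 4 coprime to 11 is 4, so m = 429·4 = 1716.

1716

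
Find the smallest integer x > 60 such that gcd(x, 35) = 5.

65

35 = 5·7. Any x with gcd(x, 35) = 5 is a multiple of 5, say 5s, with s coprime to 7.
Need s > 60/5, so s ≥ 13. First s ≥ 13 with gcd(s, 7) = 1 is s = 13. Thus x = 5·13 = 65.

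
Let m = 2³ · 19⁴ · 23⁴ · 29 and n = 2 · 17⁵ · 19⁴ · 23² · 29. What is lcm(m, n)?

12013189827294149864

max exponent per prime: 2³ · 17⁵ · 19⁴ · 23⁴ · 29 = 12013189827294149864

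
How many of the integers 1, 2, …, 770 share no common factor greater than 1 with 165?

165 = 3·5·11. Inclusion–exclusion on these primes:
770 − ⌊770/3⌋ − ⌊770/5⌋ − ⌊770/11⌋ + ⌊770/15⌋ + ⌊770/33⌋ + ⌊770/55⌋ − ⌊770/165⌋ = 374

374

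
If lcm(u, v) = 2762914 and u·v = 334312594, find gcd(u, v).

gcd·lcm = product, so gcd = 334312594/2762914 = 121.

121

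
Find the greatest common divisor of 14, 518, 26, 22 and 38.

gcd(14, 518): 518 = 37·14 + 0 → 14
gcd(14, 26): 26 = 1·14 + 12; 14 = 1·12 + 2; 12 = 6·2 + 0 → 2
gcd(2, 22): 22 = 11·2 + 0 → 2
gcd(2, 38): 38 = 19·2 + 0 → 2

2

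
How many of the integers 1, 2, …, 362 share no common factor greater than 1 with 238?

Prime factors of 238: 2, 7, 17. Count integers ≤ 362 divisible by none of them.
By inclusion–exclusion: 362 − ⌊362/2⌋ − ⌊362/7⌋ − ⌊362/17⌋ + ⌊362/14⌋ + ⌊362/34⌋ + ⌊362/119⌋ − ⌊362/238⌋ = 146.

146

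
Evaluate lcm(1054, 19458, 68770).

lcm(1054, 19458) = 1054·19458/gcd = 20508732/2 = 10254366
lcm(10254366, 68770) = 10254366·68770/gcd = 705192749820/46 = 15330277170

15330277170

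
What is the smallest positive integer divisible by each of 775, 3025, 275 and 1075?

775 = 5² · 31; 3025 = 5² · 11²; 275 = 5² · 11; 1075 = 5² · 43
lcm takes max exponent of each prime: 5² · 11² · 31 · 43 = 4032325

4032325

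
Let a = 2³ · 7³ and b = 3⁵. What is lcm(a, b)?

666792

max exponent per prime: 2³ · 3⁵ · 7³ = 666792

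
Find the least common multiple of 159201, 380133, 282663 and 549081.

lcm(159201, 380133) = 159201·380133/gcd = 60517553733/3249 = 18626517
lcm(18626517, 282663) = 18626517·282663/gcd = 5265027174771/9747 = 540168993
lcm(540168993, 549081) = 540168993·549081/gcd = 296596530845433/42237 = 7022196909

7022196909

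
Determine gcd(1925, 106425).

Euclid: 106425 = 55·1925 + 550; 1925 = 3·550 + 275; 550 = 2·275 + 0. Last nonzero remainder: 275.

275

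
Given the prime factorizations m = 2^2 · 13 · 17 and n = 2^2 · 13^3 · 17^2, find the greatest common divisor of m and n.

min exponent per shared prime: 2^2 · 13 · 17 = 884

884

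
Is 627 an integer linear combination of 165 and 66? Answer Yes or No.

Yes

By Bézout, 165x + 66y = 627 has integer solutions iff gcd(165, 66) | 627.
Euclid: 165 = 2·66 + 33; 66 = 2·33 + 0. gcd = 33; 627 mod 33 = 0. Yes.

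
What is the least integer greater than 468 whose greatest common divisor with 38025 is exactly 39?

gcd(t, 38025) = 39 forces 39 | t; write t = 39s. Then gcd(39s, 39·975) = 39·gcd(s, 975), so need gcd(s, 975) = 1.
39s > 468 gives s ≥ 13. The least s ≥ 13 coprime to 975 is 14, so t = 39·14 = 546.

546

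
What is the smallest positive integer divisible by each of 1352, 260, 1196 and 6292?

lcm(1352, 260) = 1352·260/gcd = 351520/52 = 6760
lcm(6760, 1196) = 6760·1196/gcd = 8084960/52 = 155480
lcm(155480, 6292) = 155480·6292/gcd = 978280160/52 = 18813080

18813080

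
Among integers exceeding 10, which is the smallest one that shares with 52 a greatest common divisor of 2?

gcd(x, 52) = 2 forces 2 | x; write x = 2s. Then gcd(2s, 2·26) = 2·gcd(s, 26), so need gcd(s, 26) = 1.
2s > 10 gives s ≥ 6. The least s ≥ 6 coprime to 26 is 7, so x = 2·7 = 14.

14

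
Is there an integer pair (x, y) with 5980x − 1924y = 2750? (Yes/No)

By Bézout, 5980x − 1924y = 2750 has integer solutions iff gcd(5980, 1924) | 2750.
Euclid: 5980 = 3·1924 + 208; 1924 = 9·208 + 52; 208 = 4·52 + 0. gcd = 52; 2750 mod 52 = 46. No.

No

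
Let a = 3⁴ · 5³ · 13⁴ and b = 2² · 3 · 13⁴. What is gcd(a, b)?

85683

min exponent per shared prime: 3 · 13⁴ = 85683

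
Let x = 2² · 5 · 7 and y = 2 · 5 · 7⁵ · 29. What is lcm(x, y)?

max exponent per prime: 2² · 5 · 7⁵ · 29 = 9748060

9748060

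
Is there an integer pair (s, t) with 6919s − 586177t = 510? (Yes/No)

Yes

By Bézout, 6919s − 586177t = 510 has integer solutions iff gcd(6919, 586177) | 510.
Euclid: 586177 = 84·6919 + 4981; 6919 = 1·4981 + 1938; 4981 = 2·1938 + 1105; 1938 = 1·1105 + 833; 1105 = 1·833 + 272; 833 = 3·272 + 17; 272 = 16·17 + 0. gcd = 17; 510 mod 17 = 0. Yes.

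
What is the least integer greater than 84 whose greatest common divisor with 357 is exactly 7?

gcd(t, 357) = 7 forces 7 | t; write t = 7s. Then gcd(7s, 7·51) = 7·gcd(s, 51), so need gcd(s, 51) = 1.
7s > 84 gives s ≥ 13. The least s ≥ 13 coprime to 51 is 13, so t = 7·13 = 91.

91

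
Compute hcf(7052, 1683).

7052 = 2² · 41 · 43
1683 = 3² · 11 · 17
Common: 1 = 1

1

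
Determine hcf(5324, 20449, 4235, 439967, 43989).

11

5324 = 2² · 11³; 20449 = 11² · 13²; 4235 = 5 · 7 · 11²; 439967 = 11 · 23 · 37 · 47; 43989 = 3 · 11 · 31 · 43
gcd takes min exponent of each prime: 11 = 11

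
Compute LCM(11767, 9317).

15661877

gcd first: 11767 = 1·9317 + 2450; 9317 = 3·2450 + 1967; 2450 = 1·1967 + 483; 1967 = 4·483 + 35; 483 = 13·35 + 28; 35 = 1·28 + 7; 28 = 4·7 + 0 → gcd = 7
lcm = 11767·9317/gcd = 109633139/7 = 15661877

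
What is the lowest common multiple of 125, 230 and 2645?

125 = 5³; 230 = 2 · 5 · 23; 2645 = 5 · 23²
lcm takes max exponent of each prime: 2 · 5³ · 23² = 132250

132250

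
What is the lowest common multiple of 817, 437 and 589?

582521

817 = 19 · 43; 437 = 19 · 23; 589 = 19 · 31
lcm takes max exponent of each prime: 19 · 23 · 31 · 43 = 582521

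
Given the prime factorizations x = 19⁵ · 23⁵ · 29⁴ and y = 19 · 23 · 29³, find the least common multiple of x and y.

11271953186744532917

max exponent per prime: 19⁵ · 23⁵ · 29⁴ = 11271953186744532917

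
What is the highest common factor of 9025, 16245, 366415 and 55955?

9025 = 5² · 19²; 16245 = 3² · 5 · 19²; 366415 = 5 · 7 · 19² · 29; 55955 = 5 · 19² · 31
gcd takes min exponent of each prime: 5 · 19² = 1805

1805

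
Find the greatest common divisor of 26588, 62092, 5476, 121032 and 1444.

4

gcd(26588, 62092): 62092 = 2·26588 + 8916; 26588 = 2·8916 + 8756; 8916 = 1·8756 + 160; 8756 = 54·160 + 116; 160 = 1·116 + 44; 116 = 2·44 + 28; 44 = 1·28 + 16; 28 = 1·16 + 12; 16 = 1·12 + 4; 12 = 3·4 + 0 → 4
gcd(4, 5476): 5476 = 1369·4 + 0 → 4
gcd(4, 121032): 121032 = 30258·4 + 0 → 4
gcd(4, 1444): 1444 = 361·4 + 0 → 4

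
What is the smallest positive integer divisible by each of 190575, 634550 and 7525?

29714072850

lcm(190575, 634550) = 190575·634550/gcd = 120929366250/175 = 691024950
lcm(691024950, 7525) = 691024950·7525/gcd = 5199962748750/175 = 29714072850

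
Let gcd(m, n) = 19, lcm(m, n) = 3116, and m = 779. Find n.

76

Using mn = gcd(m,n)·lcm(m,n) = 19·3116 = 59204, we get n = 59204/779 = 76.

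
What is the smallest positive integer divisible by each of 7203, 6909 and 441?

1015623

lcm(7203, 6909) = 7203·6909/gcd = 49765527/147 = 338541
lcm(338541, 441) = 338541·441/gcd = 149296581/147 = 1015623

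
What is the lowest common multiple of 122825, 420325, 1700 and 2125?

2429478500

lcm(122825, 420325) = 122825·420325/gcd = 51626418125/425 = 121473925
lcm(121473925, 1700) = 121473925·1700/gcd = 206505672500/425 = 485895700
lcm(485895700, 2125) = 485895700·2125/gcd = 1032528362500/425 = 2429478500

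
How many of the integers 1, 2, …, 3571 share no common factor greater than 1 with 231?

1856

Prime factors of 231: 3, 7, 11. Count integers ≤ 3571 divisible by none of them.
By inclusion–exclusion: 3571 − ⌊3571/3⌋ − ⌊3571/7⌋ − ⌊3571/11⌋ + ⌊3571/21⌋ + ⌊3571/33⌋ + ⌊3571/77⌋ − ⌊3571/231⌋ = 1856.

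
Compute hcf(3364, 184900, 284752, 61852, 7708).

4

3364 = 2² · 29²; 184900 = 2² · 5² · 43²; 284752 = 2⁴ · 13 · 37²; 61852 = 2² · 7 · 47²; 7708 = 2² · 41 · 47
gcd takes min exponent of each prime: 2² = 4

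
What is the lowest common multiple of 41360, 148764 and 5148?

5453688240

41360 = 2⁴ · 5 · 11 · 47; 148764 = 2² · 3 · 7² · 11 · 23; 5148 = 2² · 3² · 11 · 13
lcm takes max exponent of each prime: 2⁴ · 3² · 5 · 7² · 11 · 13 · 23 · 47 = 5453688240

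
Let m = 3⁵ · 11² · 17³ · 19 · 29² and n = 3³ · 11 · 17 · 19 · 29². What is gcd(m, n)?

80677971

min exponent per shared prime: 3³ · 11 · 17 · 19 · 29² = 80677971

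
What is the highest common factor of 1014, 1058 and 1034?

2

gcd(1014, 1058): 1058 = 1·1014 + 44; 1014 = 23·44 + 2; 44 = 22·2 + 0 → 2
gcd(2, 1034): 1034 = 517·2 + 0 → 2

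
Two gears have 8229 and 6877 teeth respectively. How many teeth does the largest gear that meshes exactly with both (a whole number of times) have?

13

Euclid: 8229 = 1·6877 + 1352; 6877 = 5·1352 + 117; 1352 = 11·117 + 65; 117 = 1·65 + 52; 65 = 1·52 + 13; 52 = 4·13 + 0. Last nonzero remainder: 13.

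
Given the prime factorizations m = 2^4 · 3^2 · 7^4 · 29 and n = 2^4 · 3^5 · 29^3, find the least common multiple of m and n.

227673461232

max exponent per prime: 2^4 · 3^5 · 7^4 · 29^3 = 227673461232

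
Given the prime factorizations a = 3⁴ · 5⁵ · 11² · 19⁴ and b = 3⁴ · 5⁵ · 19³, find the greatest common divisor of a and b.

min exponent per shared prime: 3⁴ · 5⁵ · 19³ = 1736184375

1736184375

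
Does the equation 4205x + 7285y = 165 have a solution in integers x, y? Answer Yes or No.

gcd(4205, 7285): 7285 = 1·4205 + 3080; 4205 = 1·3080 + 1125; 3080 = 2·1125 + 830; 1125 = 1·830 + 295; 830 = 2·295 + 240; 295 = 1·240 + 55; 240 = 4·55 + 20; 55 = 2·20 + 15; 20 = 1·15 + 5; 15 = 3·5 + 0 → 5
5 divides 165, so a solution exists.

Yes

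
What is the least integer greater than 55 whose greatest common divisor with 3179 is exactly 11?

3179 = 11·289. Any a with gcd(a, 3179) = 11 is a multiple of 11, say 11s, with s coprime to 289.
Need s > 55/11, so s ≥ 6. First s ≥ 6 with gcd(s, 289) = 1 is s = 6. Thus a = 11·6 = 66.

66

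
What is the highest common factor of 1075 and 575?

Euclid: 1075 = 1·575 + 500; 575 = 1·500 + 75; 500 = 6·75 + 50; 75 = 1·50 + 25; 50 = 2·25 + 0. Last nonzero remainder: 25.

25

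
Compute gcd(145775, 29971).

17

Euclid: 145775 = 4·29971 + 25891; 29971 = 1·25891 + 4080; 25891 = 6·4080 + 1411; 4080 = 2·1411 + 1258; 1411 = 1·1258 + 153; 1258 = 8·153 + 34; 153 = 4·34 + 17; 34 = 2·17 + 0. Last nonzero remainder: 17.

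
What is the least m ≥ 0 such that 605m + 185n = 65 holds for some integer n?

5

gcd(605, 185) = 5 (Euclid: 605 = 3·185 + 50; 185 = 3·50 + 35; 50 = 1·35 + 15; 35 = 2·15 + 5; 15 = 3·5 + 0), and 5 | 65.
Extended Euclid: 605·(-11) + 185·(36) = 5. Scale by 13: m₀ = -143.
General solution m = m₀ + 37t; reducing mod 37 gives m = 5 (and n = -16).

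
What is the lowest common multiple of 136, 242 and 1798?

14793944

136 = 2³ · 17; 242 = 2 · 11²; 1798 = 2 · 29 · 31
lcm takes max exponent of each prime: 2³ · 11² · 17 · 29 · 31 = 14793944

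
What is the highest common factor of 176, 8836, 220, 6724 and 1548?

176 = 2⁴ · 11; 8836 = 2² · 47²; 220 = 2² · 5 · 11; 6724 = 2² · 41²; 1548 = 2² · 3² · 43
gcd takes min exponent of each prime: 2² = 4

4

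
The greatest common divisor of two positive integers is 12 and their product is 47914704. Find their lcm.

3992892

For any two positive integers, gcd × lcm equals their product. Hence lcm = 47914704 / 12 = 3992892.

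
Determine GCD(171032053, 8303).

361

Euclid: 171032053 = 20598·8303 + 6859; 8303 = 1·6859 + 1444; 6859 = 4·1444 + 1083; 1444 = 1·1083 + 361; 1083 = 3·361 + 0. Last nonzero remainder: 361.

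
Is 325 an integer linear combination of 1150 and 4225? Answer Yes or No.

By Bézout, 1150u − 4225v = 325 has integer solutions iff gcd(1150, 4225) | 325.
Euclid: 4225 = 3·1150 + 775; 1150 = 1·775 + 375; 775 = 2·375 + 25; 375 = 15·25 + 0. gcd = 25; 325 mod 25 = 0. Yes.

Yes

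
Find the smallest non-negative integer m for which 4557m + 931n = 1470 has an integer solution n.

Euclid: 4557 = 4·931 + 833; 931 = 1·833 + 98; 833 = 8·98 + 49; 98 = 2·49 + 0 → gcd = 49; 1470 = 49·30.
Back-substitution yields 4557·(9) + 931·(-44) = 49, so one solution is m = 9·30 = 270, n = -44·30 = -1320.
Solutions in m differ by 931/49 = 19; the one in [0, 19) is 270 mod 19 = 4.

4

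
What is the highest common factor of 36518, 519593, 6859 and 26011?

36518 = 2 · 19 · 31²; 519593 = 19 · 23 · 29 · 41; 6859 = 19³; 26011 = 19 · 37²
gcd takes min exponent of each prime: 19 = 19

19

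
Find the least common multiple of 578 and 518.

gcd first: 578 = 1·518 + 60; 518 = 8·60 + 38; 60 = 1·38 + 22; 38 = 1·22 + 16; 22 = 1·16 + 6; 16 = 2·6 + 4; 6 = 1·4 + 2; 4 = 2·2 + 0 → gcd = 2
lcm = 578·518/gcd = 299404/2 = 149702

149702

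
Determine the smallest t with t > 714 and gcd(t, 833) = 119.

833 = 119·7. Any t with gcd(t, 833) = 119 is a multiple of 119, say 119s, with s coprime to 7.
Need s > 714/119, so s ≥ 7. First s ≥ 7 with gcd(s, 7) = 1 is s = 8. Thus t = 119·8 = 952.

952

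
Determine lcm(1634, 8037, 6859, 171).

lcm(1634, 8037) = 1634·8037/gcd = 13132458/19 = 691182
lcm(691182, 6859) = 691182·6859/gcd = 4740817338/19 = 249516702
lcm(249516702, 171) = 249516702·171/gcd = 42667356042/171 = 249516702

249516702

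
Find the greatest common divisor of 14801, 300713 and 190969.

gcd(14801, 300713): 300713 = 20·14801 + 4693; 14801 = 3·4693 + 722; 4693 = 6·722 + 361; 722 = 2·361 + 0 → 361
gcd(361, 190969): 190969 = 529·361 + 0 → 361

361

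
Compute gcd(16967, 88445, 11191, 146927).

gcd(16967, 88445): 88445 = 5·16967 + 3610; 16967 = 4·3610 + 2527; 3610 = 1·2527 + 1083; 2527 = 2·1083 + 361; 1083 = 3·361 + 0 → 361
gcd(361, 11191): 11191 = 31·361 + 0 → 361
gcd(361, 146927): 146927 = 407·361 + 0 → 361

361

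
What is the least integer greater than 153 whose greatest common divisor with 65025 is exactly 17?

Multiples of 17 above 153: 17·10, 17·11, … . Need the cofactor coprime to 65025/17 = 3825.
Checking s = 10, 11, … the first with gcd(s, 3825) = 1 is s = 11, giving 187.

187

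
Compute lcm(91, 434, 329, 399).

15114918

lcm(91, 434) = 91·434/gcd = 39494/7 = 5642
lcm(5642, 329) = 5642·329/gcd = 1856218/7 = 265174
lcm(265174, 399) = 265174·399/gcd = 105804426/7 = 15114918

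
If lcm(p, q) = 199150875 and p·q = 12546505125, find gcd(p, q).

63

From gcd × lcm = pq: gcd = 12546505125 / 199150875 = 63.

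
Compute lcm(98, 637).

gcd first: 637 = 6·98 + 49; 98 = 2·49 + 0 → gcd = 49
lcm = 98·637/gcd = 62426/49 = 1274

1274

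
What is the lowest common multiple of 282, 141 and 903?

282 = 2 · 3 · 47; 141 = 3 · 47; 903 = 3 · 7 · 43
lcm takes max exponent of each prime: 2 · 3 · 7 · 43 · 47 = 84882

84882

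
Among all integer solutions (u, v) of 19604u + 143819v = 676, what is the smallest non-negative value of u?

763

Euclid: 143819 = 7·19604 + 6591; 19604 = 2·6591 + 6422; 6591 = 1·6422 + 169; 6422 = 38·169 + 0 → gcd = 169; 676 = 169·4.
Back-substitution yields 19604·(-22) + 143819·(3) = 169, so one solution is u = -22·4 = -88, v = 3·4 = 12.
Solutions in u differ by 143819/169 = 851; the one in [0, 851) is -88 mod 851 = 763.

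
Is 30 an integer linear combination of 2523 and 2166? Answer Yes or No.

Yes

By Bézout, 2523s + 2166t = 30 has integer solutions iff gcd(2523, 2166) | 30.
Euclid: 2523 = 1·2166 + 357; 2166 = 6·357 + 24; 357 = 14·24 + 21; 24 = 1·21 + 3; 21 = 7·3 + 0. gcd = 3; 30 mod 3 = 0. Yes.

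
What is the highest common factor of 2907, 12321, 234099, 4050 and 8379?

9

2907 = 3² · 17 · 19; 12321 = 3² · 37²; 234099 = 3² · 19 · 37²; 4050 = 2 · 3⁴ · 5²; 8379 = 3² · 7² · 19
gcd takes min exponent of each prime: 3² = 9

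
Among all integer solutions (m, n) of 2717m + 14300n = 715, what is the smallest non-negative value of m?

Reduce mod 14300: 2717m ≡ 715 (mod 14300). With g = gcd(2717, 14300) = 143 dividing 715, divide through: 19m ≡ 5 (mod 100).
Since gcd(19, 100) = 1, m ≡ 5·(19)⁻¹ ≡ 95 (mod 100). Smallest non-negative: 95.

95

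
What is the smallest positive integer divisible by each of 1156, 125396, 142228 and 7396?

2382558368159492

lcm(1156, 125396) = 1156·125396/gcd = 144957776/4 = 36239444
lcm(36239444, 142228) = 36239444·142228/gcd = 5154263641232/4 = 1288565910308
lcm(1288565910308, 7396) = 1288565910308·7396/gcd = 9530233472637968/4 = 2382558368159492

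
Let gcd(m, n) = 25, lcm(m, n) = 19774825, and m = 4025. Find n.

Using mn = gcd(m,n)·lcm(m,n) = 25·19774825 = 494370625, we get n = 494370625/4025 = 122825.

122825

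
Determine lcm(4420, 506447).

4420 = 2² · 5 · 13 · 17; 506447 = 17 · 31³
max exponents: 2² · 5 · 13 · 17 · 31³ = 131676220

131676220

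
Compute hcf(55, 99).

11

55 = 5 · 11
99 = 3² · 11
Common: 11 = 11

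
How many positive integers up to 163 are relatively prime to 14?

14 = 2·7. Inclusion–exclusion on these primes:
163 − ⌊163/2⌋ − ⌊163/7⌋ + ⌊163/14⌋ = 70

70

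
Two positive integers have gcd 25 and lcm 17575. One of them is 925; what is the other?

475

Using pq = gcd(p,q)·lcm(p,q) = 25·17575 = 439375, we get q = 439375/925 = 475.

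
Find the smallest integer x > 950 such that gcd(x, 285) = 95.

1045

Multiples of 95 above 950: 95·11, 95·12, … . Need the cofactor coprime to 285/95 = 3.
Checking s = 11, 12, … the first with gcd(s, 3) = 1 is s = 11, giving 1045.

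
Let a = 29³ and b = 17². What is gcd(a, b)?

min exponent per shared prime: (none) = 1

1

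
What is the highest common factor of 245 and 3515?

5

Euclid: 3515 = 14·245 + 85; 245 = 2·85 + 75; 85 = 1·75 + 10; 75 = 7·10 + 5; 10 = 2·5 + 0. Last nonzero remainder: 5.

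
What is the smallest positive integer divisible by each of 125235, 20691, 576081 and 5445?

54727695

125235 = 3² · 5 · 11² · 23; 20691 = 3² · 11² · 19; 576081 = 3² · 11² · 23²; 5445 = 3² · 5 · 11²
lcm takes max exponent of each prime: 3² · 5 · 11² · 19 · 23² = 54727695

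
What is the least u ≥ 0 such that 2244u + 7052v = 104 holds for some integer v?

Reduce mod 7052: 2244u ≡ 104 (mod 7052). With g = gcd(2244, 7052) = 4 dividing 104, divide through: 561u ≡ 26 (mod 1763).
Since gcd(561, 1763) = 1, u ≡ 26·(561)⁻¹ ≡ 572 (mod 1763). Smallest non-negative: 572.

572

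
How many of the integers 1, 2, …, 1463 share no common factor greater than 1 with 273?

Prime factors of 273: 3, 7, 13. Count integers ≤ 1463 divisible by none of them.
By inclusion–exclusion: 1463 − ⌊1463/3⌋ − ⌊1463/7⌋ − ⌊1463/13⌋ + ⌊1463/21⌋ + ⌊1463/39⌋ + ⌊1463/91⌋ − ⌊1463/273⌋ = 772.

772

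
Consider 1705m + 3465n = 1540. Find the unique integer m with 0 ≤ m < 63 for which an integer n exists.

Euclid: 3465 = 2·1705 + 55; 1705 = 31·55 + 0 → gcd = 55; 1540 = 55·28.
Back-substitution yields 1705·(-2) + 3465·(1) = 55, so one solution is m = -2·28 = -56, n = 1·28 = 28.
Solutions in m differ by 3465/55 = 63; the one in [0, 63) is -56 mod 63 = 7.

7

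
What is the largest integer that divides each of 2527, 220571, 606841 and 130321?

361

gcd(2527, 220571): 220571 = 87·2527 + 722; 2527 = 3·722 + 361; 722 = 2·361 + 0 → 361
gcd(361, 606841): 606841 = 1681·361 + 0 → 361
gcd(361, 130321): 130321 = 361·361 + 0 → 361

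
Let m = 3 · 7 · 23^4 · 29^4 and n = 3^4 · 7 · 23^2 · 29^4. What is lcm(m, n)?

max exponent per prime: 3^4 · 7 · 23^4 · 29^4 = 112224168056007

112224168056007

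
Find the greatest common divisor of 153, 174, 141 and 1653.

3

153 = 3² · 17; 174 = 2 · 3 · 29; 141 = 3 · 47; 1653 = 3 · 19 · 29
gcd takes min exponent of each prime: 3 = 3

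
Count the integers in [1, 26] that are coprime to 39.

39 = 3·13. Inclusion–exclusion on these primes:
26 − ⌊26/3⌋ − ⌊26/13⌋ + ⌊26/39⌋ = 16

16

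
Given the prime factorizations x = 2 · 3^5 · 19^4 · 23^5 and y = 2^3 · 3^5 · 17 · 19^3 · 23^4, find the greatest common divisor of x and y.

min exponent per shared prime: 2 · 3^5 · 19^3 · 23^4 = 932842697634

932842697634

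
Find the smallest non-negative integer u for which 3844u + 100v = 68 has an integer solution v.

22

gcd(3844, 100) = 4 (Euclid: 3844 = 38·100 + 44; 100 = 2·44 + 12; 44 = 3·12 + 8; 12 = 1·8 + 4; 8 = 2·4 + 0), and 4 | 68.
Extended Euclid: 3844·(-9) + 100·(346) = 4. Scale by 17: u₀ = -153.
General solution u = u₀ + 25t; reducing mod 25 gives u = 22 (and v = -845).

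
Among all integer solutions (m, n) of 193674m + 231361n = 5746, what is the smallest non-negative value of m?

Euclid: 231361 = 1·193674 + 37687; 193674 = 5·37687 + 5239; 37687 = 7·5239 + 1014; 5239 = 5·1014 + 169; 1014 = 6·169 + 0 → gcd = 169; 5746 = 169·34.
Back-substitution yields 193674·(221) + 231361·(-185) = 169, so one solution is m = 221·34 = 7514, n = -185·34 = -6290.
Solutions in m differ by 231361/169 = 1369; the one in [0, 1369) is 7514 mod 1369 = 669.

669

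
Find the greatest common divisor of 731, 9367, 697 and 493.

17

731 = 17 · 43; 9367 = 17 · 19 · 29; 697 = 17 · 41; 493 = 17 · 29
gcd takes min exponent of each prime: 17 = 17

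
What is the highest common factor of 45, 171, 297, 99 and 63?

gcd(45, 171): 171 = 3·45 + 36; 45 = 1·36 + 9; 36 = 4·9 + 0 → 9
gcd(9, 297): 297 = 33·9 + 0 → 9
gcd(9, 99): 99 = 11·9 + 0 → 9
gcd(9, 63): 63 = 7·9 + 0 → 9

9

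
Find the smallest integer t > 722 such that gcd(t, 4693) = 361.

1083

gcd(t, 4693) = 361 forces 361 | t; write t = 361s. Then gcd(361s, 361·13) = 361·gcd(s, 13), so need gcd(s, 13) = 1.
361s > 722 gives s ≥ 3. The least s ≥ 3 coprime to 13 is 3, so t = 361·3 = 1083.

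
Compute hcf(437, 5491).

19

Euclid: 5491 = 12·437 + 247; 437 = 1·247 + 190; 247 = 1·190 + 57; 190 = 3·57 + 19; 57 = 3·19 + 0. Last nonzero remainder: 19.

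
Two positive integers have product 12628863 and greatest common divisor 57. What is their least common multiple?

For any two positive integers, gcd × lcm equals their product. Hence lcm = 12628863 / 57 = 221559.

221559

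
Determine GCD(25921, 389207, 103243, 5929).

25921 = 7² · 23²; 389207 = 7² · 13² · 47; 103243 = 7⁴ · 43; 5929 = 7² · 11²
gcd takes min exponent of each prime: 7² = 49

49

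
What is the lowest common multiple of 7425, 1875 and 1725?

7425 = 3³ · 5² · 11; 1875 = 3 · 5⁴; 1725 = 3 · 5² · 23
lcm takes max exponent of each prime: 3³ · 5⁴ · 11 · 23 = 4269375

4269375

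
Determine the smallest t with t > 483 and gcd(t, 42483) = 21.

42483 = 21·2023. Any t with gcd(t, 42483) = 21 is a multiple of 21, say 21s, with s coprime to 2023.
Need s > 483/21, so s ≥ 24. First s ≥ 24 with gcd(s, 2023) = 1 is s = 24. Thus t = 21·24 = 504.

504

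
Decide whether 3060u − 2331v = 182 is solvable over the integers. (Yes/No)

gcd(3060, 2331): 3060 = 1·2331 + 729; 2331 = 3·729 + 144; 729 = 5·144 + 9; 144 = 16·9 + 0 → 9
9 does not divide 182, so a solution does not exist.

No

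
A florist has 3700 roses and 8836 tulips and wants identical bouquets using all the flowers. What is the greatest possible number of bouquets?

4

3700 = 2² · 5² · 37
8836 = 2² · 47²
Common: 2² = 4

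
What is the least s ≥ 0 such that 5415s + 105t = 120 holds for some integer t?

2

Euclid: 5415 = 51·105 + 60; 105 = 1·60 + 45; 60 = 1·45 + 15; 45 = 3·15 + 0 → gcd = 15; 120 = 15·8.
Back-substitution yields 5415·(2) + 105·(-103) = 15, so one solution is s = 2·8 = 16, t = -103·8 = -824.
Solutions in s differ by 105/15 = 7; the one in [0, 7) is 16 mod 7 = 2.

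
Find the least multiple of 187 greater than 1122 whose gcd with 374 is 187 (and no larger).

Multiples of 187 above 1122: 187·7, 187·8, … . Need the cofactor coprime to 374/187 = 2.
Checking s = 7, 8, … the first with gcd(s, 2) = 1 is s = 7, giving 1309.

1309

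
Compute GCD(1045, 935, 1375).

gcd(1045, 935): 1045 = 1·935 + 110; 935 = 8·110 + 55; 110 = 2·55 + 0 → 55
gcd(55, 1375): 1375 = 25·55 + 0 → 55

55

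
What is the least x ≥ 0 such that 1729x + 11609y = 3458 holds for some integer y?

2

Reduce mod 11609: 1729x ≡ 3458 (mod 11609). With g = gcd(1729, 11609) = 247 dividing 3458, divide through: 7x ≡ 14 (mod 47).
Since gcd(7, 47) = 1, x ≡ 14·(7)⁻¹ ≡ 2 (mod 47). Smallest non-negative: 2.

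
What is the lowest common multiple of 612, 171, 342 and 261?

337212

612 = 2² · 3² · 17; 171 = 3² · 19; 342 = 2 · 3² · 19; 261 = 3² · 29
lcm takes max exponent of each prime: 2² · 3² · 17 · 19 · 29 = 337212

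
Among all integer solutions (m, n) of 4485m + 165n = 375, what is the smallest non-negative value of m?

7

Euclid: 4485 = 27·165 + 30; 165 = 5·30 + 15; 30 = 2·15 + 0 → gcd = 15; 375 = 15·25.
Back-substitution yields 4485·(-5) + 165·(136) = 15, so one solution is m = -5·25 = -125, n = 136·25 = 3400.
Solutions in m differ by 165/15 = 11; the one in [0, 11) is -125 mod 11 = 7.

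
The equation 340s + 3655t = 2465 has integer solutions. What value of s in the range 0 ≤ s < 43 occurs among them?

Reduce mod 3655: 340s ≡ 2465 (mod 3655). With g = gcd(340, 3655) = 85 dividing 2465, divide through: 4s ≡ 29 (mod 43).
Since gcd(4, 43) = 1, s ≡ 29·(4)⁻¹ ≡ 18 (mod 43). Smallest non-negative: 18.

18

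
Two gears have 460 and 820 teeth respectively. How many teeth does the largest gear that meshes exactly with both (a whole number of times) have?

460 = 2² · 5 · 23
820 = 2² · 5 · 41
Common: 2² · 5 = 20

20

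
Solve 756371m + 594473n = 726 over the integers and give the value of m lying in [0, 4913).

Reduce mod 594473: 756371m ≡ 726 (mod 594473). With g = gcd(756371, 594473) = 121 dividing 726, divide through: 6251m ≡ 6 (mod 4913).
Since gcd(6251, 4913) = 1, m ≡ 6·(6251)⁻¹ ≡ 4208 (mod 4913). Smallest non-negative: 4208.

4208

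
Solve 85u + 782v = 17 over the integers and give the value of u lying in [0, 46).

37

gcd(85, 782) = 17 (Euclid: 782 = 9·85 + 17; 85 = 5·17 + 0), and 17 | 17.
Extended Euclid: 85·(-9) + 782·(1) = 17. Scale by 1: u₀ = -9.
General solution u = u₀ + 46t; reducing mod 46 gives u = 37 (and v = -4).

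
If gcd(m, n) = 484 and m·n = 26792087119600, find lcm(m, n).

55355551900

gcd·lcm = product, so lcm = 26792087119600/484 = 55355551900.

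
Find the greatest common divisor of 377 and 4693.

Euclid: 4693 = 12·377 + 169; 377 = 2·169 + 39; 169 = 4·39 + 13; 39 = 3·13 + 0. Last nonzero remainder: 13.

13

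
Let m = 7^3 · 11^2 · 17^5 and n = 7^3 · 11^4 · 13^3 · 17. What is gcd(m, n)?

min exponent per shared prime: 7^3 · 11^2 · 17 = 705551

705551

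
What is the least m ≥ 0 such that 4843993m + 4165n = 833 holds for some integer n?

51

Euclid: 4843993 = 1163·4165 + 98; 4165 = 42·98 + 49; 98 = 2·49 + 0 → gcd = 49; 833 = 49·17.
Back-substitution yields 4843993·(-42) + 4165·(48847) = 49, so one solution is m = -42·17 = -714, n = 48847·17 = 830399.
Solutions in m differ by 4165/49 = 85; the one in [0, 85) is -714 mod 85 = 51.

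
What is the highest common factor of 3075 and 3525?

3075 = 3 · 5² · 41
3525 = 3 · 5² · 47
Common: 3 · 5² = 75

75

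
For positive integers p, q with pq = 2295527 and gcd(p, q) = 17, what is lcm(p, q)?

135031

gcd·lcm = product, so lcm = 2295527/17 = 135031.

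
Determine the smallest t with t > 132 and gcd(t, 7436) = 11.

gcd(t, 7436) = 11 forces 11 | t; write t = 11s. Then gcd(11s, 11·676) = 11·gcd(s, 676), so need gcd(s, 676) = 1.
11s > 132 gives s ≥ 13. The least s ≥ 13 coprime to 676 is 15, so t = 11·15 = 165.

165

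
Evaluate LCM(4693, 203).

952679

4693 = 13 · 19²; 203 = 7 · 29
max exponents: 7 · 13 · 19² · 29 = 952679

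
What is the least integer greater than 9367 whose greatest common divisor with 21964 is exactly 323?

Multiples of 323 above 9367: 323·30, 323·31, … . Need the cofactor coprime to 21964/323 = 68.
Checking s = 30, 31, … the first with gcd(s, 68) = 1 is s = 31, giving 10013.

10013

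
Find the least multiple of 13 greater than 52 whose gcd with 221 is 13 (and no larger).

221 = 13·17. Any x with gcd(x, 221) = 13 is a multiple of 13, say 13s, with s coprime to 17.
Need s > 52/13, so s ≥ 5. First s ≥ 5 with gcd(s, 17) = 1 is s = 5. Thus x = 13·5 = 65.

65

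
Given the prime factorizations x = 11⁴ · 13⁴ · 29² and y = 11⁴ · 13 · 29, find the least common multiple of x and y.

351673906441

max exponent per prime: 11⁴ · 13⁴ · 29² = 351673906441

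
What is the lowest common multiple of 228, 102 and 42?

27132

lcm(228, 102) = 228·102/gcd = 23256/6 = 3876
lcm(3876, 42) = 3876·42/gcd = 162792/6 = 27132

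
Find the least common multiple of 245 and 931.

245 = 5 · 7²; 931 = 7² · 19
max exponents: 5 · 7² · 19 = 4655

4655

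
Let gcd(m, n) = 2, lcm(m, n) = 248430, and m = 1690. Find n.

m·n = gcd·lcm = 2·248430 = 496860, so n = 496860/1690 = 294.

294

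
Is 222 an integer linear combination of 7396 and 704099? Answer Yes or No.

gcd(7396, 704099): 704099 = 95·7396 + 1479; 7396 = 5·1479 + 1; 1479 = 1479·1 + 0 → 1
1 divides 222, so a solution exists.

Yes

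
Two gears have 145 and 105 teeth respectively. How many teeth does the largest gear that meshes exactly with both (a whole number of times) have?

145 = 5 · 29
105 = 3 · 5 · 7
Common: 5 = 5

5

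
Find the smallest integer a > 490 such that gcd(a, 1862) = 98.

588

1862 = 98·19. Any a with gcd(a, 1862) = 98 is a multiple of 98, say 98s, with s coprime to 19.
Need s > 490/98, so s ≥ 6. First s ≥ 6 with gcd(s, 19) = 1 is s = 6. Thus a = 98·6 = 588.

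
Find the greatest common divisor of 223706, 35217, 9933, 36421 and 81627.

7

gcd(223706, 35217): 223706 = 6·35217 + 12404; 35217 = 2·12404 + 10409; 12404 = 1·10409 + 1995; 10409 = 5·1995 + 434; 1995 = 4·434 + 259; 434 = 1·259 + 175; 259 = 1·175 + 84; 175 = 2·84 + 7; 84 = 12·7 + 0 → 7
gcd(7, 9933): 9933 = 1419·7 + 0 → 7
gcd(7, 36421): 36421 = 5203·7 + 0 → 7
gcd(7, 81627): 81627 = 11661·7 + 0 → 7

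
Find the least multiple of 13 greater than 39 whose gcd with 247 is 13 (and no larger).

Multiples of 13 above 39: 13·4, 13·5, … . Need the cofactor coprime to 247/13 = 19.
Checking s = 4, 5, … the first with gcd(s, 19) = 1 is s = 4, giving 52.

52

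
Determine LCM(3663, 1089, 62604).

7575084

3663 = 3² · 11 · 37; 1089 = 3² · 11²; 62604 = 2² · 3² · 37 · 47
lcm takes max exponent of each prime: 2² · 3² · 11² · 37 · 47 = 7575084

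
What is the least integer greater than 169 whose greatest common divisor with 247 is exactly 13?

182

Multiples of 13 above 169: 13·14, 13·15, … . Need the cofactor coprime to 247/13 = 19.
Checking s = 14, 15, … the first with gcd(s, 19) = 1 is s = 14, giving 182.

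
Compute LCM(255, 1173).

5865

255 = 3 · 5 · 17; 1173 = 3 · 17 · 23
max exponents: 3 · 5 · 17 · 23 = 5865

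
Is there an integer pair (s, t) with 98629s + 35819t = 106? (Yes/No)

By Bézout, 98629s + 35819t = 106 has integer solutions iff gcd(98629, 35819) | 106.
Euclid: 98629 = 2·35819 + 26991; 35819 = 1·26991 + 8828; 26991 = 3·8828 + 507; 8828 = 17·507 + 209; 507 = 2·209 + 89; 209 = 2·89 + 31; 89 = 2·31 + 27; 31 = 1·27 + 4; 27 = 6·4 + 3; 4 = 1·3 + 1; 3 = 3·1 + 0. gcd = 1; 106 mod 1 = 0. Yes.

Yes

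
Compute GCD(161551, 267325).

Euclid: 267325 = 1·161551 + 105774; 161551 = 1·105774 + 55777; 105774 = 1·55777 + 49997; 55777 = 1·49997 + 5780; 49997 = 8·5780 + 3757; 5780 = 1·3757 + 2023; 3757 = 1·2023 + 1734; 2023 = 1·1734 + 289; 1734 = 6·289 + 0. Last nonzero remainder: 289.

289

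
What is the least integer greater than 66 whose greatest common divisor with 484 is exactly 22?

110

gcd(m, 484) = 22 forces 22 | m; write m = 22s. Then gcd(22s, 22·22) = 22·gcd(s, 22), so need gcd(s, 22) = 1.
22s > 66 gives s ≥ 4. The least s ≥ 4 coprime to 22 is 5, so m = 22·5 = 110.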